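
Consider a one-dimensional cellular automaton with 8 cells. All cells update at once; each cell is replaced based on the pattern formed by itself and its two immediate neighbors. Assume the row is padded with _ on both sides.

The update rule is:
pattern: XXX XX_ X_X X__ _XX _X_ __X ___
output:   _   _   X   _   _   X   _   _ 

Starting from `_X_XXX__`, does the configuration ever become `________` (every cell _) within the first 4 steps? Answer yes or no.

_XX_____
________
all cells are _ at step 2

yes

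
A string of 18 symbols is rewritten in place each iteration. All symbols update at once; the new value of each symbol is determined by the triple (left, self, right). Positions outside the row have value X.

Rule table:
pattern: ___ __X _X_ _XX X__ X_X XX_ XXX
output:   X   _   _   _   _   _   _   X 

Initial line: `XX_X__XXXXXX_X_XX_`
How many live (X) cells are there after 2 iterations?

X______XXXX_______
__XXXX__XX__XXXXX_
count of X: 11

11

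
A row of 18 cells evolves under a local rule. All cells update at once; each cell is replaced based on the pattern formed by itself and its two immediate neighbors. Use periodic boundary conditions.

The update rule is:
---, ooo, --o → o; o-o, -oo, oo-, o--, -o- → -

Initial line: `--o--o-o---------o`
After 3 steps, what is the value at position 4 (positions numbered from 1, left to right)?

-

-o--o----oooooooo-
o--o--ooo-oooooo--
--o--o-o---oooo--o
position 4 holds -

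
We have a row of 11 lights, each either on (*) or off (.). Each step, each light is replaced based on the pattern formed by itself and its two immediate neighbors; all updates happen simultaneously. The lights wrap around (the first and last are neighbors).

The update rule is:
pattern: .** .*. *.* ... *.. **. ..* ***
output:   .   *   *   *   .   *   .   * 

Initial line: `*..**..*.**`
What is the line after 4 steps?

*******...*

*...*..**.*
*.*.*...**.
*****.*..**
*******...*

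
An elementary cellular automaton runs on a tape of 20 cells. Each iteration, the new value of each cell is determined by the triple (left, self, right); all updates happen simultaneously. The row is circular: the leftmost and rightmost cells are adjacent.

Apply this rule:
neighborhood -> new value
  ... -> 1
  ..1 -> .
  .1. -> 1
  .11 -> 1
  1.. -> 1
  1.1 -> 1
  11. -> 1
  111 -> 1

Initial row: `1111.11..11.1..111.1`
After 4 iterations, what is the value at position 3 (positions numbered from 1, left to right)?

1

11111111.11111.11111
11111111111111111111
11111111111111111111  (fixed point — unchanged through iteration 4)
position 3 holds 1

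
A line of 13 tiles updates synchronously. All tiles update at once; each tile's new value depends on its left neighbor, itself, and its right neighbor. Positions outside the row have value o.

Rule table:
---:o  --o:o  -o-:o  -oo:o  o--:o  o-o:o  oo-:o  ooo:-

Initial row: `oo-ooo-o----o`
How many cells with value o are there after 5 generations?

11

-ooo-oooooooo
oo-ooo-------
-ooo-oooooooo  (repeats generation 1; period 2)
generation 5: -ooo-oooooooo
count of o: 11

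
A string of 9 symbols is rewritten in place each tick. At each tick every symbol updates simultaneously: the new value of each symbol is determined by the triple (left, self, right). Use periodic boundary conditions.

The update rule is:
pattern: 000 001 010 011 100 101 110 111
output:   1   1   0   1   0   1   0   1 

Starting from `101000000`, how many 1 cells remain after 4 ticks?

tick 1: 010011111
tick 2: 100111110
tick 3: 001111101
tick 4: 011111010
count of 1: 6

6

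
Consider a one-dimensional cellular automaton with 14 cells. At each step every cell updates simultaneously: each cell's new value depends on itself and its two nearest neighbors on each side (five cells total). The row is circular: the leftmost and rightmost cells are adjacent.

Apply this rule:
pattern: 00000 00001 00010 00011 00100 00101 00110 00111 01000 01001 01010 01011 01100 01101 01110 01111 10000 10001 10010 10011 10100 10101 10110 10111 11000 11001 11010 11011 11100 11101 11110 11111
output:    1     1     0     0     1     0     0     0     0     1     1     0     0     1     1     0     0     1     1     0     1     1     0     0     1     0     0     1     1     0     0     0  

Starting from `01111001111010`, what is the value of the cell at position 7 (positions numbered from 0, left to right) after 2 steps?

step 1: 00001000000011
step 2: 10101001111000
position 7 holds 1

1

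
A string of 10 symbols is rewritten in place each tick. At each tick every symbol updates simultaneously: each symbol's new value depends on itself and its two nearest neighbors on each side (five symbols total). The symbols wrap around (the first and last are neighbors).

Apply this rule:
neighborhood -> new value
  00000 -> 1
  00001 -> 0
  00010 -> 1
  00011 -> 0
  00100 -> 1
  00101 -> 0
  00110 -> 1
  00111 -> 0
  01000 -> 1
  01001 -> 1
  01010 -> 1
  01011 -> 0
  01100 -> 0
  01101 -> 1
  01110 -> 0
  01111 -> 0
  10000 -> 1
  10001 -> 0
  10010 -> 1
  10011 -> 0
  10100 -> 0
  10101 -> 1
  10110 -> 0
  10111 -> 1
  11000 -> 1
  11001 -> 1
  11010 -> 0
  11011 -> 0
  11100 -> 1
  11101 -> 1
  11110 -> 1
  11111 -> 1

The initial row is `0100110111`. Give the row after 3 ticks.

0010110101
1100010110
0010100010

0010100010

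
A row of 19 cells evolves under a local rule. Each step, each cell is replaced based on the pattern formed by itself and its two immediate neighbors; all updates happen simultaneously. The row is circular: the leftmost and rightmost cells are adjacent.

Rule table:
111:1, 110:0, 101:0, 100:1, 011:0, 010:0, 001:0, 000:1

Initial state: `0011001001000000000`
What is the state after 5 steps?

1010010010010011000

1000100100111111111
0110010010011111111
0001001001001111110
1100100100100111101
1010010010010011000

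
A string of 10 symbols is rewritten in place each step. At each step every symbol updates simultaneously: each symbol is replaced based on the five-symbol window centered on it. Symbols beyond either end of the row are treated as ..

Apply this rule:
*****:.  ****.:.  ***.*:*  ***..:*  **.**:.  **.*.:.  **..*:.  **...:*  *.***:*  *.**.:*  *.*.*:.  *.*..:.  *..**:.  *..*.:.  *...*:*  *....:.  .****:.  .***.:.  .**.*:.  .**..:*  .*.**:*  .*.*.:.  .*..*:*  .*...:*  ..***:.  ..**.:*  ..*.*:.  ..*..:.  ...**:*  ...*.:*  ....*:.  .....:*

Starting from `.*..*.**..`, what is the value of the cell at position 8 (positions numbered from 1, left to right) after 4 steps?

step 1: *.*..****.
step 2: ...*....**
step 3: *.*.*..***
step 4: .....*...*
position 8 holds .

.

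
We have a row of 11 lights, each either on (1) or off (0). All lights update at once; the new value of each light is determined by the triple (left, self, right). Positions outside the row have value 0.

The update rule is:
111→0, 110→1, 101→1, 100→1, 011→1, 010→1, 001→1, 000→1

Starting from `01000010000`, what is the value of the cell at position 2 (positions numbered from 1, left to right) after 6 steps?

0

11111111111
10000000001
11111111111  (repeats step 1; period 2)
step 6: 10000000001
position 2 holds 0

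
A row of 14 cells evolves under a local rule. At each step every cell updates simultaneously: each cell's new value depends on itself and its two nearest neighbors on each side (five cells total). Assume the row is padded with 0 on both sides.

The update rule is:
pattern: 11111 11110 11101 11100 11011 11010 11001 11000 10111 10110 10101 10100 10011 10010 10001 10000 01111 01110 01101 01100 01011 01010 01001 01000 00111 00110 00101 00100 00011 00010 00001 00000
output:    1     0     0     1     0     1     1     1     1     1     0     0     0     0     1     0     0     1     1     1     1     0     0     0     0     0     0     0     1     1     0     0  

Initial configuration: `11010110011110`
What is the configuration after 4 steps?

00000001011000

01101111000011
10101001100101
00000000110000
00000001011000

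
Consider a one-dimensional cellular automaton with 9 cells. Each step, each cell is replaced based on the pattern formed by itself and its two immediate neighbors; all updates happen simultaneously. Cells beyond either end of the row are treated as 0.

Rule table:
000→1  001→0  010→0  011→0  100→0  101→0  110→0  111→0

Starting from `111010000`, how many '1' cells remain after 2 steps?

5

000000111
111110000
count of 1: 5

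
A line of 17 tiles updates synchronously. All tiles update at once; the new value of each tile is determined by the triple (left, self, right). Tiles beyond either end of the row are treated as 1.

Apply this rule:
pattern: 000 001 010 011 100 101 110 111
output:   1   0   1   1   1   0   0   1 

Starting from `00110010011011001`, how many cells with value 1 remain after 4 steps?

8

10101011010010101
00101010011010101
10101011010010101  (repeats step 1; period 2)
step 4: 00101010011010101
count of 1: 8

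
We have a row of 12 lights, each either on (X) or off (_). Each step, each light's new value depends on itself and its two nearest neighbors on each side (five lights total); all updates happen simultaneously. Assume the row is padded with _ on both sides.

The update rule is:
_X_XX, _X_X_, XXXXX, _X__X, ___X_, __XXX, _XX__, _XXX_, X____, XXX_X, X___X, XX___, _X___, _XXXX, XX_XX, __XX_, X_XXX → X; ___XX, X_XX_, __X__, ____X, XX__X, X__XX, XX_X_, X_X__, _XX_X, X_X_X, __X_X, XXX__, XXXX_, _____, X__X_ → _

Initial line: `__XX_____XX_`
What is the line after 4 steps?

__XX___X_X_X

step 1: __XXXX___XXX
step 2: __XX__XX_XX_
step 3: __XX__X_X_XX
step 4: __XX___X_X_X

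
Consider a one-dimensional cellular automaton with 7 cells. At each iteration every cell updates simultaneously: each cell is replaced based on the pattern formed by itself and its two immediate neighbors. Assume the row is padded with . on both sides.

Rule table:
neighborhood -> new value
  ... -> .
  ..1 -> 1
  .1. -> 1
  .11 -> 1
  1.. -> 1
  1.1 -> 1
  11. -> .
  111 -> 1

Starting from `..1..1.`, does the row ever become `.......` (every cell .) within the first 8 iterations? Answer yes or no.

no

.111111
111111.
11111.1
1111.11
111.11.
11.11.1
1.11.11
111.11.
iteration 8 is 111.11., still not uniform .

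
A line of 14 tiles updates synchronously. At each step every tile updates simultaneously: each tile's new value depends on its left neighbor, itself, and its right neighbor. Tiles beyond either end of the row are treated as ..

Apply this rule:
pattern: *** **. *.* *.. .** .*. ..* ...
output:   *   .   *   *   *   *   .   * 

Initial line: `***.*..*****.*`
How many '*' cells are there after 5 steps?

10

**.***.****.**
*.***.****.**.
****.****.**.*
***.****.**.**
**.****.**.**.
count of *: 10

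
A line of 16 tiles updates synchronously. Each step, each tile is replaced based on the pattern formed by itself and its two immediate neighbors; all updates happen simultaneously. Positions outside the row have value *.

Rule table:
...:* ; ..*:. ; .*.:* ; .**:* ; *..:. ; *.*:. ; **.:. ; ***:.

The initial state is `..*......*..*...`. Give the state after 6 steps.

..*.****.*..*.*.
..*.*....*..*.*.
..*.*.**.*..*.*.
..*.*.*..*..*.*.
..*.*.*..*..*.*.  (fixed point — unchanged through step 6)

..*.*.*..*..*.*.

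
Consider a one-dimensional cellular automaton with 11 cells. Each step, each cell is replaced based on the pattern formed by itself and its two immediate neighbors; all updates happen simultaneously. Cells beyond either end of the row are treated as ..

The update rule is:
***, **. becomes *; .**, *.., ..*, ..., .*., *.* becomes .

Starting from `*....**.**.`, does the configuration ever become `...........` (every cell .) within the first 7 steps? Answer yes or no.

step 1: ......*..*.
step 2: ...........
all cells are . at step 2

yes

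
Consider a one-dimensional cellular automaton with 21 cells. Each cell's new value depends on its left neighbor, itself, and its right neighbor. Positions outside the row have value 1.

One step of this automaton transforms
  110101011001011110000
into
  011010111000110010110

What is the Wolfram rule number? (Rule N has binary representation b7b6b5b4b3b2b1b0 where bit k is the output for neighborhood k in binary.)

105

position 0: 111 → 0  (bit 7 = 0)
position 1: 110 → 1  (bit 6 = 1)
position 2: 101 → 1  (bit 5 = 1)
position 9: 100 → 0  (bit 4 = 0)
position 7: 011 → 1  (bit 3 = 1)
position 3: 010 → 0  (bit 2 = 0)
position 10: 001 → 0  (bit 1 = 0)
position 18: 000 → 1  (bit 0 = 1)
bits b7..b0 = 01101001 = 105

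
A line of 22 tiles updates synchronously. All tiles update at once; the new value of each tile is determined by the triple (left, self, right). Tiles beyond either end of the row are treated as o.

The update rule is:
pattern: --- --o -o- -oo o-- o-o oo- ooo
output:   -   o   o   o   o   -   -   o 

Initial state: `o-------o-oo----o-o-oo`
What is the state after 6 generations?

-o-----oo-o-o--oo-o-oo
-oo---oo--o-oooo--o-oo
-o-o-oo-ooo-ooo-ooo-oo
-o-o-o--oo--oo--oo--oo
-o-o-oooo-ooo-ooo-oooo
-o-o-ooo--oo--oo--oooo

-o-o-ooo--oo--oo--oooo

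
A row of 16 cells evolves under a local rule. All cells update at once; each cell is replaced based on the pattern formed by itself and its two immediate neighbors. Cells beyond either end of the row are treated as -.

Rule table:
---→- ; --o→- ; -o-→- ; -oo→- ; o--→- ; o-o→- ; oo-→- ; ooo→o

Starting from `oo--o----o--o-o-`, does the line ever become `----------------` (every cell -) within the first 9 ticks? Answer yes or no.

tick 1: ----------------
all cells are - at tick 1

yes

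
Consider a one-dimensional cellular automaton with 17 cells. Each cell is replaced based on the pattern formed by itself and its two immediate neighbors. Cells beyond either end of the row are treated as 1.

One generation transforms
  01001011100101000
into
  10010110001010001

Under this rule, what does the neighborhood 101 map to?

1

At position 0 the neighborhood is 101; the next row has 1 there.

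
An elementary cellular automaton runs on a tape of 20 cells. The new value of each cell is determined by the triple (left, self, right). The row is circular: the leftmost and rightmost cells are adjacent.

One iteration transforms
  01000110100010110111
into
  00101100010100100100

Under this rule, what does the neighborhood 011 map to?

1

At position 5 the neighborhood is 011; the next row has 1 there.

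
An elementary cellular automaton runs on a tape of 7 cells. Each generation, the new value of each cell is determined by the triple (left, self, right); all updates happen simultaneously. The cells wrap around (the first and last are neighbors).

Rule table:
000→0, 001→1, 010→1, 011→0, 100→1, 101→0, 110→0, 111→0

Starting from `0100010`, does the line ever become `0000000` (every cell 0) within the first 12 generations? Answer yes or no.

yes

1110111
0000000
all cells are 0 at generation 2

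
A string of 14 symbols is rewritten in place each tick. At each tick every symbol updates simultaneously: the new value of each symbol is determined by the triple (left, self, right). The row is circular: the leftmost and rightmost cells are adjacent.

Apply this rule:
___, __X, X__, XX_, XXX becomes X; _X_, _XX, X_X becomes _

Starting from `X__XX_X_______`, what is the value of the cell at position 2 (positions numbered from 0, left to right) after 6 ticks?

X

_XX_X__XXXXXXX
__X__XX_XXXXXX
XX_XX_X__XXXXX
XX__X__XX_XXXX
XXXX_XX_X__XXX
XXXX__X__XX_XX
position 2 holds X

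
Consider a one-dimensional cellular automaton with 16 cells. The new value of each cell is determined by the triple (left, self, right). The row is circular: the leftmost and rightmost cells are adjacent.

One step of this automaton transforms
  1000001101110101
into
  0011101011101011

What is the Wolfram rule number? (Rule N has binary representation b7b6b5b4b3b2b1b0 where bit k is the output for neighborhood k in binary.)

169

position 10: 111 → 1  (bit 7 = 1)
position 0: 110 → 0  (bit 6 = 0)
position 8: 101 → 1  (bit 5 = 1)
position 1: 100 → 0  (bit 4 = 0)
position 6: 011 → 1  (bit 3 = 1)
position 13: 010 → 0  (bit 2 = 0)
position 5: 001 → 0  (bit 1 = 0)
position 2: 000 → 1  (bit 0 = 1)
bits b7..b0 = 10101001 = 169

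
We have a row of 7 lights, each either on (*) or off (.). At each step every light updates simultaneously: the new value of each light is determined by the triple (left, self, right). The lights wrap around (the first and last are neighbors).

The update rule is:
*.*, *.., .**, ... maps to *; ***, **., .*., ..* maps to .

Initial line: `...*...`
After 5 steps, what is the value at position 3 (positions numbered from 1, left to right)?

**..***
..*.*..
*..*.**
.*..**.
..*.*.*
position 3 holds *

*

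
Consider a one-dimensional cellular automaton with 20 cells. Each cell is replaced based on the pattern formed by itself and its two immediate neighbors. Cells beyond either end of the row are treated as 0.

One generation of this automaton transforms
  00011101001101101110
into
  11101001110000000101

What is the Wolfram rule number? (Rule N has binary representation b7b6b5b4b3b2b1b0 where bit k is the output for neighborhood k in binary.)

151

position 4: 111 → 1  (bit 7 = 1)
position 5: 110 → 0  (bit 6 = 0)
position 6: 101 → 0  (bit 5 = 0)
position 8: 100 → 1  (bit 4 = 1)
position 3: 011 → 0  (bit 3 = 0)
position 7: 010 → 1  (bit 2 = 1)
position 2: 001 → 1  (bit 1 = 1)
position 0: 000 → 1  (bit 0 = 1)
bits b7..b0 = 10010111 = 151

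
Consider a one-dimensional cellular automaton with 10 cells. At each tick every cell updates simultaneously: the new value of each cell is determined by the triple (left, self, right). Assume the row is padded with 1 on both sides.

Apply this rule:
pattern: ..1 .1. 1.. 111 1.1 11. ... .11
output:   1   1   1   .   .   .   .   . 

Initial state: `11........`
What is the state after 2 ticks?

1111....1.

..1......1
1111....1.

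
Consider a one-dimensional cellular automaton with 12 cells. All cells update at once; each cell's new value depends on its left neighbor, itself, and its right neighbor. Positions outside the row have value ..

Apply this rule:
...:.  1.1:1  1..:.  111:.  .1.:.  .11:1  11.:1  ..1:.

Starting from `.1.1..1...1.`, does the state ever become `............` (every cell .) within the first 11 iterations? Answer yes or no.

iteration 1: ..1.........
iteration 2: ............
all cells are . at iteration 2

yes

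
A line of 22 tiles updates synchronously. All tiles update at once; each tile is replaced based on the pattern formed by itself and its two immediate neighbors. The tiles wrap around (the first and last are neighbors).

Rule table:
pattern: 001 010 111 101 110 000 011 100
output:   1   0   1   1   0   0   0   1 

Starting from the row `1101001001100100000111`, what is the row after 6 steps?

0101001001100101010101

step 1: 1010110110011010001011
step 2: 0101001001100101010101
step 3: 1010110110011010101010
step 4: 0101001001100101010101  (repeats step 2; period 2)
step 6: 0101001001100101010101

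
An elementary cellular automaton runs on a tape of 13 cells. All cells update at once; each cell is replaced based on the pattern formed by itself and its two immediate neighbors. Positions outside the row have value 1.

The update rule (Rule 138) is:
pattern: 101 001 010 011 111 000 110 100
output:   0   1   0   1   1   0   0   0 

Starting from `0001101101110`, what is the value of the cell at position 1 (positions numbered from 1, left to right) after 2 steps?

0011001001100
0110010011001
position 1 holds 0

0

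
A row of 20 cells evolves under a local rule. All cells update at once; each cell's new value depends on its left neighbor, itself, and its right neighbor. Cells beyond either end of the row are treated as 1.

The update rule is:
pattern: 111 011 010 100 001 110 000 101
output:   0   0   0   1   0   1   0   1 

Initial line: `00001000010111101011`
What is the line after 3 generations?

01100001000010001101

10000100001000110100
11000010000100011010
01100001000010001101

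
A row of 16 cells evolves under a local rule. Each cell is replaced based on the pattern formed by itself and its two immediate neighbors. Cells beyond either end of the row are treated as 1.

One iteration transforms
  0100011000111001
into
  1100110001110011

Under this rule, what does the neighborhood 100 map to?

At position 2 the neighborhood is 100; the next row has 0 there.

0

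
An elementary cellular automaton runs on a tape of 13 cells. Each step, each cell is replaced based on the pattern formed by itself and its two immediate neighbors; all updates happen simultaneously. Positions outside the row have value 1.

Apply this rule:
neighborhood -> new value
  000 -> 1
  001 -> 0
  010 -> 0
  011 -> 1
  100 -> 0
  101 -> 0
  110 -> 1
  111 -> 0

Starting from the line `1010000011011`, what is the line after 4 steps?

1011111011000

step 1: 1000111011010
step 2: 1010101011000
step 3: 1000000011010
step 4: 1011111011000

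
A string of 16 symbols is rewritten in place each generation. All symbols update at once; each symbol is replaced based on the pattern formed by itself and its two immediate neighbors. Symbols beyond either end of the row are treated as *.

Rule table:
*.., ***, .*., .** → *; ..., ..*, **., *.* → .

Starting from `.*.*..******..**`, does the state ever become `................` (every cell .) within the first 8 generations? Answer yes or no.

.*.**.*****.*.**
.*.*..****..*.**
.*.**.***.*.*.**
.*.*..**..*.*.**
.*.**.*.*.*.*.**
.*.*..*.*.*.*.**
.*.**.*.*.*.*.**  (repeats generation 5; period 2)
generation 8: .*.*..*.*.*.*.**
generation 8 is .*.*..*.*.*.*.**, still not uniform .

no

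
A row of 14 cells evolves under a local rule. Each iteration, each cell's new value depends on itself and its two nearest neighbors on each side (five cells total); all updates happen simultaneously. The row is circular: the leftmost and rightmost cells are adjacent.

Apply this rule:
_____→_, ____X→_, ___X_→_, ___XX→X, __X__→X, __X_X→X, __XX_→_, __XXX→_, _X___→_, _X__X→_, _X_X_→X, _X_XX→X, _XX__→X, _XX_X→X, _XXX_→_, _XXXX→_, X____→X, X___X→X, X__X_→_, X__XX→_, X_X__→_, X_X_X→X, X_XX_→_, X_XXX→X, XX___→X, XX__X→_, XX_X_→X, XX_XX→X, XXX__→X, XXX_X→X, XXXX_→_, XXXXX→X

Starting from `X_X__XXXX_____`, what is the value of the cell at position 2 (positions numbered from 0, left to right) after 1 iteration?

XX______XXX___
position 2 holds _

_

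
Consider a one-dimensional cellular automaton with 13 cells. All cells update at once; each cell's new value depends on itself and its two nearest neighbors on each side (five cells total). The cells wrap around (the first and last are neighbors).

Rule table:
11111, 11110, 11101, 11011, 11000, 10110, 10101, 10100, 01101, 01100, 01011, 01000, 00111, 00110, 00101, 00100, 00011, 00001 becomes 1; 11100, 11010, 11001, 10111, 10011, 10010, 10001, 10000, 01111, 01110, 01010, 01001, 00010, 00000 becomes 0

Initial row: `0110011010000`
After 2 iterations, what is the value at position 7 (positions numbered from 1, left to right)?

1110011011001
0100011111001
position 7 holds 1

1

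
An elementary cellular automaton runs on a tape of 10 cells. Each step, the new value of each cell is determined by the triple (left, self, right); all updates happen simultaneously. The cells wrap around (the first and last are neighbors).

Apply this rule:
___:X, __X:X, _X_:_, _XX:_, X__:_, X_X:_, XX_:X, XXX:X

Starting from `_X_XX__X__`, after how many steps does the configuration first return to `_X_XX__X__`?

X___X_X__X
X_XX____X_
___X_XXX__
XXX___XX_X
XXX_XX_X__
_XX__X___X
__X_X__XX_
XX____X_X_
_X_XXX____
X___XX_XXX
X_XX_X__XX
X__X___X_X
X_X__XX___
____X_X_XX
_XXX_____X
__XX_XXXX_
XX_X__XXX_
_X___X_XX_
X__XX___X_
__X_X_XX__
XX_____X_X
XX_XXXX___
_X__XXX_XX
___X_XX__X
_XX___X_X_
X_X_XX____
_____X_XXX
_XXXX___XX
__XXX_XX_X
_X_XX__X__

30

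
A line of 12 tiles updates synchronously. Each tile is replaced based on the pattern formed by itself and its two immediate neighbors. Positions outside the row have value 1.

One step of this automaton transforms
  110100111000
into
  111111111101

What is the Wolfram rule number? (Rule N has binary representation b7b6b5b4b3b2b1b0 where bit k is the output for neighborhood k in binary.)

254

position 0: 111 → 1  (bit 7 = 1)
position 1: 110 → 1  (bit 6 = 1)
position 2: 101 → 1  (bit 5 = 1)
position 4: 100 → 1  (bit 4 = 1)
position 6: 011 → 1  (bit 3 = 1)
position 3: 010 → 1  (bit 2 = 1)
position 5: 001 → 1  (bit 1 = 1)
position 10: 000 → 0  (bit 0 = 0)
bits b7..b0 = 11111110 = 254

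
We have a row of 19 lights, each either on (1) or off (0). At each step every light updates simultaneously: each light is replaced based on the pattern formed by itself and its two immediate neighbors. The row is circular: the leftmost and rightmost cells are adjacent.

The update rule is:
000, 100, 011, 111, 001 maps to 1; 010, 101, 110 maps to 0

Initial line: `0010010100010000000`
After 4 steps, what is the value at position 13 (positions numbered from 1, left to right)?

1101100011101111111
1001011111001111111
0110011110111111111
0101111100111111110
position 13 holds 1

1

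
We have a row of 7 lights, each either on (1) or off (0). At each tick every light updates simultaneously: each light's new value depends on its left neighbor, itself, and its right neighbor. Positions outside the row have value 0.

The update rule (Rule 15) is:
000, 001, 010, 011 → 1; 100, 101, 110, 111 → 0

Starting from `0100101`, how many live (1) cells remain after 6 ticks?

tick 1: 1101101
tick 2: 1001001
tick 3: 1011011
tick 4: 1010010
tick 5: 1010110
tick 6: 1010100
count of 1: 3

3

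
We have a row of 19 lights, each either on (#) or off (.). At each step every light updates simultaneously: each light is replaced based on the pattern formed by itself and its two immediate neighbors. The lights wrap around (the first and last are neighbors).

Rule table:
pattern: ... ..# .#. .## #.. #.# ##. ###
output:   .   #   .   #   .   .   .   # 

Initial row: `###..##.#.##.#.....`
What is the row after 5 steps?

step 1: ##..##....#.......#
step 2: #..##....#.......##
step 3: ..##....#.......###
step 4: .##....#.......###.
step 5: ##....#.......###..

##....#.......###..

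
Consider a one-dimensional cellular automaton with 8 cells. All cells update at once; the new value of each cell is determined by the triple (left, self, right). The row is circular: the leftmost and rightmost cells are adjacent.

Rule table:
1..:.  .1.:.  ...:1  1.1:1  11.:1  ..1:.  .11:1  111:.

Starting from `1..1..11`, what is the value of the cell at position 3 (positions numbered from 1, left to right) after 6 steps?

1

1.....1.
..111..1
..1.1...
1..1..11  (repeats step 0; period 4)
step 6: ..111..1
position 3 holds 1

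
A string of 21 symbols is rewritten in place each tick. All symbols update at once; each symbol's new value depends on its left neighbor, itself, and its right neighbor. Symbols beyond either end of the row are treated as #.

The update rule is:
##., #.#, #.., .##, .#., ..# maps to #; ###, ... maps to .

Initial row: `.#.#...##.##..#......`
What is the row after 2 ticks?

....###........##..##

#####.##########....#
....###........##..##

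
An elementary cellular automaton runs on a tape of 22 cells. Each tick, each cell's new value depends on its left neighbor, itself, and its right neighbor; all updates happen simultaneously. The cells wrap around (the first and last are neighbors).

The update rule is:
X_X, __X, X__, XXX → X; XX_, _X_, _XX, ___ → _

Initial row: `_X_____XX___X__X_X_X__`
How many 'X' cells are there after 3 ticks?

11

X_X___X__X_X_XX_X_X_X_
_X_X_X_XX_X_X__X_X_X_X
X_X_X_X__X_X_XX_X_X_X_
count of X: 11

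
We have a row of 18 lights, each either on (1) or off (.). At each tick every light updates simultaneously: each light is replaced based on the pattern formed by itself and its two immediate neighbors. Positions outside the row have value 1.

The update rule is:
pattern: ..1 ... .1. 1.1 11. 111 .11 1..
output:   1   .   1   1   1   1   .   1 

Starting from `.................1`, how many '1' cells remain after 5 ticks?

9

1...............1.
11.............111
111...........1.11
1111.........111.1
11111.......1.111.
count of 1: 9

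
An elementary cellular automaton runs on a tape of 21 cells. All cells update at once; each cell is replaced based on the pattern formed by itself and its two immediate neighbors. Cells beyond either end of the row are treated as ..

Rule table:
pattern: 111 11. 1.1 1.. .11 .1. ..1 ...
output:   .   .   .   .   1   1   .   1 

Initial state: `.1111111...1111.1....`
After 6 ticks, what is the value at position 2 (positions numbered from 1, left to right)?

1

.1.......1.1....1.111
.1.11111.1.1.11.1.1..
.1.1.....1.1.1..1.1.1
.1.1.111.1.1.1..1.1.1
.1.1.1...1.1.1..1.1.1
.1.1.1.1.1.1.1..1.1.1
position 2 holds 1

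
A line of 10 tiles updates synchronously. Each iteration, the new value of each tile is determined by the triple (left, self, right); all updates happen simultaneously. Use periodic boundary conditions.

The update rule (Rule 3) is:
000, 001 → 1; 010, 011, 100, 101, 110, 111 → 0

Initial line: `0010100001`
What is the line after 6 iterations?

iteration 1: 0100001110
iteration 2: 1001110000
iteration 3: 0010000111
iteration 4: 0100111000
iteration 5: 1001000011
iteration 6: 0010011100

0010011100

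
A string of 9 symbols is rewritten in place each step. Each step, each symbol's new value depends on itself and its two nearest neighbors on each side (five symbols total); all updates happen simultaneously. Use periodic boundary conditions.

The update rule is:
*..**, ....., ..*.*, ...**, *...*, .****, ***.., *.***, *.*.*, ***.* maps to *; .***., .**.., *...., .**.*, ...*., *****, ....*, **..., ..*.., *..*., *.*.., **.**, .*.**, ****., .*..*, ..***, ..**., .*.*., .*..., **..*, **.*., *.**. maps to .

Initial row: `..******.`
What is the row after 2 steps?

.....*.*.

**.*...*.
.....*.*.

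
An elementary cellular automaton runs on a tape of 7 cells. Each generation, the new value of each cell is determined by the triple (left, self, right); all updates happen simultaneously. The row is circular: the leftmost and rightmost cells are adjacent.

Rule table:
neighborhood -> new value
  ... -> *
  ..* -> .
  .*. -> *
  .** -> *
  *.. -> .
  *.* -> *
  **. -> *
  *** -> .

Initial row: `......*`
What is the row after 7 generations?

generation 1: .****.*
generation 2: **..***
generation 3: .*..*..
generation 4: .*..*.*
generation 5: **..***  (repeats generation 2; period 3)
generation 7: .*..*.*

.*..*.*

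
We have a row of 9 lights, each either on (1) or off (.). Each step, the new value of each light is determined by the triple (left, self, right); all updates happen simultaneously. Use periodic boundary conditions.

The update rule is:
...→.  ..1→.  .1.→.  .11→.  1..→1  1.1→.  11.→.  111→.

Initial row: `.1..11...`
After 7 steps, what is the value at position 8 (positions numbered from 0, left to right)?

1

..1...1..
...1...1.
....1...1
1....1...
.1....1..
..1....1.
...1....1
position 8 holds 1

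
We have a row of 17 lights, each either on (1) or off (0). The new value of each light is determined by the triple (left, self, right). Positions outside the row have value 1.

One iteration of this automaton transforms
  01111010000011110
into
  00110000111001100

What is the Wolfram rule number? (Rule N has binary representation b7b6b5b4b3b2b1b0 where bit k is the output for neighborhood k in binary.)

129

position 2: 111 → 1  (bit 7 = 1)
position 4: 110 → 0  (bit 6 = 0)
position 0: 101 → 0  (bit 5 = 0)
position 7: 100 → 0  (bit 4 = 0)
position 1: 011 → 0  (bit 3 = 0)
position 6: 010 → 0  (bit 2 = 0)
position 11: 001 → 0  (bit 1 = 0)
position 8: 000 → 1  (bit 0 = 1)
bits b7..b0 = 10000001 = 129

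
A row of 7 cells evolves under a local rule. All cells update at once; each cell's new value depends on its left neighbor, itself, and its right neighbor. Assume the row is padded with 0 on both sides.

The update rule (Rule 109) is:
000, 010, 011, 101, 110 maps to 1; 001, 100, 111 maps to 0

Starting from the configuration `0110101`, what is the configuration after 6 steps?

0111111
0100001
0101101
0111111  (repeats step 1; period 3)
step 6: 0101101

0101101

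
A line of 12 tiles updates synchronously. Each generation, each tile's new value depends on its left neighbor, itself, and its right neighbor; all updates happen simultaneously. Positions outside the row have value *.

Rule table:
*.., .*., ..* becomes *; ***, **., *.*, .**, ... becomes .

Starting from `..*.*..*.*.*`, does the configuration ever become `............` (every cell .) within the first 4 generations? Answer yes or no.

generation 1: ***.****.*..
generation 2: .........***
generation 3: *.......*...
generation 4: .*.....***.*
generation 4 is .*.....***.*, still not uniform .

no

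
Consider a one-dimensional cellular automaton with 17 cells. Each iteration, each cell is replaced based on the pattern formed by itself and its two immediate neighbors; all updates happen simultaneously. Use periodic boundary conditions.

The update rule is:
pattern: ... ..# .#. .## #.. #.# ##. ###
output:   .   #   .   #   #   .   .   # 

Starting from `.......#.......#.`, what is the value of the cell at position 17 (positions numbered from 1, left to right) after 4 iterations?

.

......#.#.....#.#
#....#...#...#...
.#..#.#.#.#.#.#.#
..##.............
position 17 holds .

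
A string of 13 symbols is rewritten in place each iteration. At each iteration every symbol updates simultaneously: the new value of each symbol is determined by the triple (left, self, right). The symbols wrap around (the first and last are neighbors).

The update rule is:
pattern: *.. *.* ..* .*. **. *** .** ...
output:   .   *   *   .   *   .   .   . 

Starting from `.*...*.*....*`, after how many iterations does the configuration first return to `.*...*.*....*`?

iteration 1: *...*.*....*.
iteration 2: ...*.*....*.*
iteration 3: ..*.*....*.*.
iteration 4: .*.*....*.*..
iteration 5: *.*....*.*...
iteration 6: .*....*.*...*
iteration 7: *....*.*...*.
iteration 8: ....*.*...*.*
iteration 9: ...*.*...*.*.
iteration 10: ..*.*...*.*..
iteration 11: .*.*...*.*...
iteration 12: *.*...*.*....
iteration 13: .*...*.*....*

13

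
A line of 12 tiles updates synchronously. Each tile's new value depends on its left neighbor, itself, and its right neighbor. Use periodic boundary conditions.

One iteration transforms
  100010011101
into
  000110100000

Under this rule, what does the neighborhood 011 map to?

0

At position 7 the neighborhood is 011; the next row has 0 there.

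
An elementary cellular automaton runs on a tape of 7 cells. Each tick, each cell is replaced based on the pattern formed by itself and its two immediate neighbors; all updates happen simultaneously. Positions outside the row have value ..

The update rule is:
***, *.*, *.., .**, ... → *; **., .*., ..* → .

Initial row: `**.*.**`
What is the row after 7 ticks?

*..*.*.

*.*.**.
.*.**.*
..**.*.
*.*.*.*
.*.*.*.
..*.*.*
*..*.*.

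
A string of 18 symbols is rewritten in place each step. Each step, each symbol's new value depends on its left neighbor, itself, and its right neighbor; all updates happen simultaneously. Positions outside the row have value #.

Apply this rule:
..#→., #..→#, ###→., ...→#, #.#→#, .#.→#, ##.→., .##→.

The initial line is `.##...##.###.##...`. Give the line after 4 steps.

#..##...#...#..##.
.#...##.###.##...#
####...#...#..##..
....##.###.##...#.

....##.###.##...#.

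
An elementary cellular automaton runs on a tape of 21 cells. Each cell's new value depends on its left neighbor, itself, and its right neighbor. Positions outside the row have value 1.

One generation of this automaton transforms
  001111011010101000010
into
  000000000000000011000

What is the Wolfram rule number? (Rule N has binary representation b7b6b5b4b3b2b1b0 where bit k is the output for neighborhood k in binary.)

1

position 3: 111 → 0  (bit 7 = 0)
position 5: 110 → 0  (bit 6 = 0)
position 6: 101 → 0  (bit 5 = 0)
position 0: 100 → 0  (bit 4 = 0)
position 2: 011 → 0  (bit 3 = 0)
position 10: 010 → 0  (bit 2 = 0)
position 1: 001 → 0  (bit 1 = 0)
position 16: 000 → 1  (bit 0 = 1)
bits b7..b0 = 00000001 = 1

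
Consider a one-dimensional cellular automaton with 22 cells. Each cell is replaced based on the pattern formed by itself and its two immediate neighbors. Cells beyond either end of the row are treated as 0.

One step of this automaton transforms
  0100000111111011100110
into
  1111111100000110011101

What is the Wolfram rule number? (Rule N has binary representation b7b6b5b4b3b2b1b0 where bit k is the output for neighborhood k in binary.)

position 8: 111 → 0  (bit 7 = 0)
position 12: 110 → 0  (bit 6 = 0)
position 13: 101 → 1  (bit 5 = 1)
position 2: 100 → 1  (bit 4 = 1)
position 7: 011 → 1  (bit 3 = 1)
position 1: 010 → 1  (bit 2 = 1)
position 0: 001 → 1  (bit 1 = 1)
position 3: 000 → 1  (bit 0 = 1)
bits b7..b0 = 00111111 = 63

63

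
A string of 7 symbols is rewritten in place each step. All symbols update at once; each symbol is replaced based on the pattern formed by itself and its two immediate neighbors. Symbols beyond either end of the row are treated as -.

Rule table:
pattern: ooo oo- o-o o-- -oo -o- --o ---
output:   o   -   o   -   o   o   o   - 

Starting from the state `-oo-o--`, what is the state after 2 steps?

oo-oo--
o-oo---

o-oo---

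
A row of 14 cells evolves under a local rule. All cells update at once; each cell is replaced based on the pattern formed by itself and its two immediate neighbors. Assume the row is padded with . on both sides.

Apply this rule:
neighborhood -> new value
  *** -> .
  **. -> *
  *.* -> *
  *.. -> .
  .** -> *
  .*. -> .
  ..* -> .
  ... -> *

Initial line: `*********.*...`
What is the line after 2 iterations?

..*****.**..**

*.......**..**
..*****.**..**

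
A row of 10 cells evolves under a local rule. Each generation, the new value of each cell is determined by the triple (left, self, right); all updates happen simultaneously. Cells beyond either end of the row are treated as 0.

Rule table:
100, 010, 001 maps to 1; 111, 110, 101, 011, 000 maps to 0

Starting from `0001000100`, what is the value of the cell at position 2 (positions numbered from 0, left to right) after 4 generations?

0011101110
0100000001
1110000011
0001000100
position 2 holds 0

0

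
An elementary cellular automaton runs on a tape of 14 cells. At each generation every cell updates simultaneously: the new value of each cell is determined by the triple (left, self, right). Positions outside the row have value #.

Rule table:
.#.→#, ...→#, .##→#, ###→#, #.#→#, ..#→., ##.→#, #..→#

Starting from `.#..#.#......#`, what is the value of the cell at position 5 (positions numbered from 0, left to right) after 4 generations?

###.########.#
##############
##############  (fixed point — unchanged through generation 4)
position 5 holds #

#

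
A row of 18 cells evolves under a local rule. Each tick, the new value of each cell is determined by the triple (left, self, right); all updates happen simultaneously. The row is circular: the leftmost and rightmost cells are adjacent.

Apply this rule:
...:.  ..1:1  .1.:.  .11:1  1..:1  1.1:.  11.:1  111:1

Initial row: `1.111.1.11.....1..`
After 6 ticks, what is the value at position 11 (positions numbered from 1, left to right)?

..111...111...1.11
111111.11111.1..11
111111.11111..1111
111111.11111111111
111111.11111111111  (fixed point — unchanged through tick 6)
position 11 holds 1

1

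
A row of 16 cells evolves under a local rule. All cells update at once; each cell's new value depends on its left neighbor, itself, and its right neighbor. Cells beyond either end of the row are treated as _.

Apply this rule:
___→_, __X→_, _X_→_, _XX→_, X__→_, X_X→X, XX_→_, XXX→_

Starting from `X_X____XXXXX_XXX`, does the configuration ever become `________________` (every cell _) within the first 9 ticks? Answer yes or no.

yes

tick 1: _X__________X___
tick 2: ________________
all cells are _ at tick 2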